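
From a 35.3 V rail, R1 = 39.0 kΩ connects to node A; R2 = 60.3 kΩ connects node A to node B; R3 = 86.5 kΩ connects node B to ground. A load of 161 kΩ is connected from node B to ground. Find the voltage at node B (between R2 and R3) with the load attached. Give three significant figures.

At node B, R3 is in parallel with the load: R3‖R_L = 56.27 kΩ.
Below node A the resistance is R2 + (R3‖R_L) = 116.6 kΩ, so V_A = 35.3 × 116.6/155.6 = 26.45 V.
Then V_B = V_A × (R3‖R_L)/(R2 + R3‖R_L) = 26.45 × 56.27/116.6 = 12.8 V.

V ≈ 12.8 V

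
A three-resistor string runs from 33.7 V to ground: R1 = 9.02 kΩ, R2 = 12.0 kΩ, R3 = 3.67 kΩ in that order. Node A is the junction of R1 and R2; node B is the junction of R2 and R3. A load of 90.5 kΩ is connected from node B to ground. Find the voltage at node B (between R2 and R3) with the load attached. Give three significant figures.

At node B, R3 is in parallel with the load: R3‖R_L = 3.527 kΩ.
Below node A the resistance is R2 + (R3‖R_L) = 15.53 kΩ, so V_A = 33.7 × 15.53/24.55 = 21.32 V.
Then V_B = V_A × (R3‖R_L)/(R2 + R3‖R_L) = 21.32 × 3.527/15.53 = 4.84 V.

V ≈ 4.84 V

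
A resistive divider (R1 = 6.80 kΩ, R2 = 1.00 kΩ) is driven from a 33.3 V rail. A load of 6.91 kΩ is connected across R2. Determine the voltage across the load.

V_out ≈ 3.79 V

The load sits in parallel with R2: R2‖R_L = (1.00 × 6.91) / (1.00 + 6.91) = 0.8736 kΩ.
V_out = 33.3 × 0.8736 / (6.80 + 0.8736) = 33.3 × 0.8736/7.674 = 3.79 V.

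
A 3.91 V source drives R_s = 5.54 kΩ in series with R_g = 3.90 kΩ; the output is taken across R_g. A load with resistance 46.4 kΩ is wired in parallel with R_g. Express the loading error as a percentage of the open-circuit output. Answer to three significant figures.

The divider's output (Thévenin) resistance is R_s‖R_g = 2.289 kΩ.
Fractional drop under load = R_th/(R_th + R_L) = 2.289 / (2.289 + 46.4) = 0.04701.
So the output falls by 4.70 %.

4.70 %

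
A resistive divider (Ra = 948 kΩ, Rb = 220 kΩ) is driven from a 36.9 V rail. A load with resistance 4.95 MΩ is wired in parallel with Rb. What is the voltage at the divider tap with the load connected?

V_out ≈ 6.71 V

The load sits in parallel with Rb: Rb‖R_L = (220 × 4950) / (220 + 4950) = 210.6 kΩ.
V_out = 36.9 × 210.6 / (948 + 210.6) = 36.9 × 210.6/1159 = 6.71 V.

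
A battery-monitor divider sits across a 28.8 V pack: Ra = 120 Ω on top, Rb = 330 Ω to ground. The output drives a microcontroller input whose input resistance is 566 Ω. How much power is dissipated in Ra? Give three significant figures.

P ≈ 923 mW

Total resistance from the source is Ra + (Rb‖R_L) = 328.5 Ω, so I = 28.8/328.5 Ω = 87.68 mA.
P = I²·Ra = (87.68 mA)² × 120 Ω = 923 mW.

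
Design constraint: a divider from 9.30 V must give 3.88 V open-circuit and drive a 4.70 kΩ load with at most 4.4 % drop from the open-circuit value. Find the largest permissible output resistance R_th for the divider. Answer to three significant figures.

Loading drop = R_th/(R_th + R_L) ≤ 0.0440, so R_th ≤ R_L · ε/(1−ε) = 4.70 kΩ × 0.0440/0.9560 = 216 Ω.

R_th ≤ 216 Ω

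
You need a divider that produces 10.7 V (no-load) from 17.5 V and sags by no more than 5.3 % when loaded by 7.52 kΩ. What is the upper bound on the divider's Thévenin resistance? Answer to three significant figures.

Loading drop = R_th/(R_th + R_L) ≤ 0.0530, so R_th ≤ R_L · ε/(1−ε) = 7.52 kΩ × 0.0530/0.9470 = 421 Ω.

R_th ≤ 421 Ω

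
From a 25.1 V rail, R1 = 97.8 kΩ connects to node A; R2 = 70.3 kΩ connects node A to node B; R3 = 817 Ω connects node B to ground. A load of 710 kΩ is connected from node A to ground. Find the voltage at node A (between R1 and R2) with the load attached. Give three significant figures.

V ≈ 9.99 V

Below node A the series string R2+R3 = 71120 Ω sits in parallel with the 710000 Ω load: 64640 Ω.
V_A = 25.1 × 64640/(97800 + 64640) = 9.99 V.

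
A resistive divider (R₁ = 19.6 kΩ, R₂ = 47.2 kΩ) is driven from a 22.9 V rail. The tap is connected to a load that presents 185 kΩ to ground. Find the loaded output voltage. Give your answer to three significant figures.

The load sits in parallel with R₂: R₂‖R_L = (47.2 × 185) / (47.2 + 185) = 37.61 kΩ.
V_out = 22.9 × 37.61 / (19.6 + 37.61) = 22.9 × 37.61/57.21 = 15.1 V.

V_out ≈ 15.1 V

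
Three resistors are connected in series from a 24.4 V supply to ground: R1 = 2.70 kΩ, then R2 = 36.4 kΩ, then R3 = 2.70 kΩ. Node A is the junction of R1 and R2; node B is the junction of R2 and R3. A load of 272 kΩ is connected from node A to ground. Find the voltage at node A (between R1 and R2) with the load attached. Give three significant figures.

Below node A the series string R2+R3 = 39.10 kΩ sits in parallel with the 272 kΩ load: 34.19 kΩ.
V_A = 24.4 × 34.19/(2.70 + 34.19) = 22.6 V.

V ≈ 22.6 V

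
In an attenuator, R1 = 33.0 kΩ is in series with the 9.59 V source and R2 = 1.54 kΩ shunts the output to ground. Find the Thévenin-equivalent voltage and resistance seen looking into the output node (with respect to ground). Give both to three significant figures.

V_th = 0.428 V, R_th = 1.47 kΩ

V_th is the open-circuit tap voltage: 9.59 × 1.54/(33.0 + 1.54) = 0.428 V.
With the supply zeroed, R1 and R2 appear in parallel from the tap: R_th = R1‖R2 = (33.0 × 1.54)/34.54 = 1.47 kΩ.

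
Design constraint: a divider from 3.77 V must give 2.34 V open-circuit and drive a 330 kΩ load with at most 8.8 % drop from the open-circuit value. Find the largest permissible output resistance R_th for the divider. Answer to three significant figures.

Loading drop = R_th/(R_th + R_L) ≤ 0.0880, so R_th ≤ R_L · ε/(1−ε) = 330 kΩ × 0.0880/0.9120 = 31.8 kΩ.

R_th ≤ 31.8 kΩ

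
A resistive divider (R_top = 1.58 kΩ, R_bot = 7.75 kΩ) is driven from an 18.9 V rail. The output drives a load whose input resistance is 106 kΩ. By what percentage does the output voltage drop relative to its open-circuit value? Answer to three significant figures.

1.22 %

The divider's output (Thévenin) resistance is R_top‖R_bot = 1.312 kΩ.
Fractional drop under load = R_th/(R_th + R_L) = 1.312 / (1.312 + 106) = 0.01223.
So the output falls by 1.22 %.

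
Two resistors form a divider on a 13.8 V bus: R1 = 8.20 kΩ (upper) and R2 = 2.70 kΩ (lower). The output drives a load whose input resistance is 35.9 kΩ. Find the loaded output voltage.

The load sits in parallel with R2: R2‖R_L = (2.70 × 35.9) / (2.70 + 35.9) = 2.511 kΩ.
V_out = 13.8 × 2.511 / (8.20 + 2.511) = 13.8 × 2.511/10.71 = 3.24 V.
(Unloaded it would have been 3.42 V.)

V_out ≈ 3.24 V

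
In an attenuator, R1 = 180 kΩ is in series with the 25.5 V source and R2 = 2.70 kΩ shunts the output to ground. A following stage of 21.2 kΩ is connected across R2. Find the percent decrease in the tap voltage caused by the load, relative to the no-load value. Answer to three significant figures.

11.1 %

The divider's output (Thévenin) resistance is R1‖R2 = 2.660 kΩ.
Fractional drop under load = R_th/(R_th + R_L) = 2.660 / (2.660 + 21.2) = 0.1115.
So the output falls by 11.1 %.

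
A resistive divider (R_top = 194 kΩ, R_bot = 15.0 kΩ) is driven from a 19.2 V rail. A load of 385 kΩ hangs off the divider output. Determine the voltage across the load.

V_out ≈ 1.33 V

The load sits in parallel with R_bot: R_bot‖R_L = (15.0 × 385) / (15.0 + 385) = 14.44 kΩ.
V_out = 19.2 × 14.44 / (194 + 14.44) = 19.2 × 14.44/208.4 = 1.33 V.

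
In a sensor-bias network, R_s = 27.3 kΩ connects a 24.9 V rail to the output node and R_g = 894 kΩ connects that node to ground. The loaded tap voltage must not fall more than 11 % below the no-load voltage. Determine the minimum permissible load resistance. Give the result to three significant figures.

Output resistance R_th = R_s‖R_g = (27.3 × 894)/921.3 = 26.49 kΩ.
The fractional drop is R_th/(R_th + R_L); requiring this ≤ 0.110 gives R_L ≥ R_th(1/0.110 − 1) = 26.49 × 8.091 = 214 kΩ.

R_L(min) ≈ 214 kΩ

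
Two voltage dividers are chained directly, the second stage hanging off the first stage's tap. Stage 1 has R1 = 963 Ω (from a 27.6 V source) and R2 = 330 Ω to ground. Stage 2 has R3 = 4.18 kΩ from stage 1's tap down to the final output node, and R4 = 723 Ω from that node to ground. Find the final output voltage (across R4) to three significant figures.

V_out ≈ 0.989 V

Stage 2 presents R3+R4 = 4903 Ω as a load on stage 1's tap.
Stage 1's lower leg becomes R2‖(R3+R4) = 309.2 Ω, so V_mid = 27.6 × 309.2/1272 = 6.708 V.
Stage 2 is itself unloaded: V_out = V_mid × R4/(R3+R4) = 6.708 × 723/4903 = 0.989 V.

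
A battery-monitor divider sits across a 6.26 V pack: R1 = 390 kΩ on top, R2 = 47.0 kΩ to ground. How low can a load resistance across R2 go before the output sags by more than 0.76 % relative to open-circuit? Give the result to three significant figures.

R_L(min) ≈ 5.48 MΩ

Output resistance R_th = R1‖R2 = (390 × 47.0)/437.0 = 41.95 kΩ.
The fractional drop is R_th/(R_th + R_L); requiring this ≤ 0.00760 gives R_L ≥ R_th(1/0.00760 − 1) = 41.95 × 130.6 = 5.48 MΩ.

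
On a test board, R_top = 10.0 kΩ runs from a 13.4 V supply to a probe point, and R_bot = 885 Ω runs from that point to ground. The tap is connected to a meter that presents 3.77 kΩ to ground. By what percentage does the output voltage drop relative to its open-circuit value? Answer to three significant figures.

The divider's output (Thévenin) resistance is R_top‖R_bot = 813.0 Ω.
Fractional drop under load = R_th/(R_th + R_L) = 813.0 / (813.0 + 3770) = 0.1774.
So the output falls by 17.7 %.

17.7 %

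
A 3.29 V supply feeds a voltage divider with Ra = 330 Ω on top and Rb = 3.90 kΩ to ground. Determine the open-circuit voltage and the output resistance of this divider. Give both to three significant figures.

V_th = 3.03 V, R_th = 304 Ω

V_th is the open-circuit tap voltage: 3.29 × 3900/(330 + 3900) = 3.03 V.
With the supply zeroed, Ra and Rb appear in parallel from the tap: R_th = Ra‖Rb = (330 × 3900)/4230 = 304 Ω.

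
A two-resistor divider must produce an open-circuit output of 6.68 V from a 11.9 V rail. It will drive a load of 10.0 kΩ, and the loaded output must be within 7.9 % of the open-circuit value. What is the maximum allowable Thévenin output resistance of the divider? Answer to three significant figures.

Loading drop = R_th/(R_th + R_L) ≤ 0.0790, so R_th ≤ R_L · ε/(1−ε) = 10.0 kΩ × 0.0790/0.9210 = 858 Ω.

R_th ≤ 858 Ω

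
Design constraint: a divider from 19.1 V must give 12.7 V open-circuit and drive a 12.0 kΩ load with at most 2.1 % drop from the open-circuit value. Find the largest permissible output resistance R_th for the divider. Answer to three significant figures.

R_th ≤ 257 Ω

Loading drop = R_th/(R_th + R_L) ≤ 0.0210, so R_th ≤ R_L · ε/(1−ε) = 12.0 kΩ × 0.0210/0.9790 = 257 Ω.
(Any R1, R2 with R2/(R1+R2) = 0.665 and R1‖R2 ≤ 257 Ω will meet the spec.)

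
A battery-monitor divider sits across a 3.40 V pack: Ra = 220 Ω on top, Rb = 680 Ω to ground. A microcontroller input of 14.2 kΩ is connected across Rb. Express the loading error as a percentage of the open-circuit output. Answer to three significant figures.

1.16 %

The divider's output (Thévenin) resistance is Ra‖Rb = 166.2 Ω.
Fractional drop under load = R_th/(R_th + R_L) = 166.2 / (166.2 + 14200) = 0.01157.
So the output falls by 1.16 %.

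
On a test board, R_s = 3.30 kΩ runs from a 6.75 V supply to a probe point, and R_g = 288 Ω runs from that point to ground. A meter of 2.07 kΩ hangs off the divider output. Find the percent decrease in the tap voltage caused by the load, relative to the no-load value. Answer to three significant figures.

Unloaded V = 6.75 × 288/3588 = 0.54181 V.
Loaded: R_g‖R_L = 252.8 Ω, giving V = 6.75 × 252.8/3553 = 0.48034 V.
Drop = (0.54181 − 0.48034) / 0.54181 = 11.3 %.

11.3 %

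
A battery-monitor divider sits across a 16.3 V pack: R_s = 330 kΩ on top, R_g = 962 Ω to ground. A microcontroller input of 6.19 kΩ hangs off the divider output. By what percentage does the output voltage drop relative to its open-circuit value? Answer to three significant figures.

Unloaded V = 16.3 × 962/331000 = 0.047379 V.
Loaded: R_g‖R_L = 832.6 Ω, giving V = 16.3 × 832.6/330800 = 0.041022 V.
Drop = (0.047379 − 0.041022) / 0.047379 = 13.4 %.

13.4 %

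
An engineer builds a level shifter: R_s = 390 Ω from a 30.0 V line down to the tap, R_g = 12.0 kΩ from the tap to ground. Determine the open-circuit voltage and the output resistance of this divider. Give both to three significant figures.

V_th is the open-circuit tap voltage: 30.0 × 12000/(390 + 12000) = 29.1 V.
With the supply zeroed, R_s and R_g appear in parallel from the tap: R_th = R_s‖R_g = (390 × 12000)/12390 = 378 Ω.

V_th = 29.1 V, R_th = 378 Ω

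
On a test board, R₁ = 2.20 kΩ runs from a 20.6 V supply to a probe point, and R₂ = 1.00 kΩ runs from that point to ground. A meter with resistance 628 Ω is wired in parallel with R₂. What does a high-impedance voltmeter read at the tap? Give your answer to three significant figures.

V_out ≈ 3.07 V

The load sits in parallel with R₂: R₂‖R_L = (1000 × 628) / (1000 + 628) = 385.7 Ω.
V_out = 20.6 × 385.7 / (2200 + 385.7) = 20.6 × 385.7/2586 = 3.07 V.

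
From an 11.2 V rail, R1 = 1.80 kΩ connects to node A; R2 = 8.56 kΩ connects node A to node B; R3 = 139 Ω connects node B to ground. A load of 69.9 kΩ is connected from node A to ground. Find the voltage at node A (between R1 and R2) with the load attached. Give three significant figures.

Below node A the series string R2+R3 = 8699 Ω sits in parallel with the 69900 Ω load: 7736 Ω.
V_A = 11.2 × 7736/(1800 + 7736) = 9.09 V.

V ≈ 9.09 V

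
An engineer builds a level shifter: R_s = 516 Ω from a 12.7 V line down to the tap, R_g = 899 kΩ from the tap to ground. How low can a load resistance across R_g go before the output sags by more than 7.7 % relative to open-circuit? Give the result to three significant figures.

R_L(min) ≈ 6.18 kΩ

Output resistance R_th = R_s‖R_g = (516 × 899000)/899500 = 515.7 Ω.
The fractional drop is R_th/(R_th + R_L); requiring this ≤ 0.0770 gives R_L ≥ R_th(1/0.0770 − 1) = 515.7 × 11.99 = 6.18 kΩ.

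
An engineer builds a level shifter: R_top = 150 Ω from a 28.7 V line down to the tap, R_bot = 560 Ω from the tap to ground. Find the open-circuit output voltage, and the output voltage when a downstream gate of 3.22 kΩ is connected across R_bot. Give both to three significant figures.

Unloaded: 22.6 V; loaded: 21.8 V

Open-circuit: V = 28.7 × 560/(150 + 560) = 22.6 V.
With the load, R_bot becomes R_bot‖R_L = 477.0 Ω, so V = 28.7 × 477.0/627.0 = 21.8 V.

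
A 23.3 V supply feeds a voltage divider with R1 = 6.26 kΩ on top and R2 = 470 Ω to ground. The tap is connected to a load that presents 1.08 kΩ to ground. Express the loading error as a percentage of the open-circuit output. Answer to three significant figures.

28.8 %

Unloaded V = 23.3 × 470/6730 = 1.627 V.
Loaded: R2‖R_L = 327.5 Ω, giving V = 23.3 × 327.5/6587 = 1.158 V.
Drop = (1.627 − 1.158) / 1.627 = 28.8 %.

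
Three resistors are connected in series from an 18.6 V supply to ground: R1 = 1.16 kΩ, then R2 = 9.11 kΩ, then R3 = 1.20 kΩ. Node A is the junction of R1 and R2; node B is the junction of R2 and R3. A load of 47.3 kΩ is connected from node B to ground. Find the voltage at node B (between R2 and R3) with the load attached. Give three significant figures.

V ≈ 1.90 V

At node B, R3 is in parallel with the load: R3‖R_L = 1.170 kΩ.
Below node A the resistance is R2 + (R3‖R_L) = 10.28 kΩ, so V_A = 18.6 × 10.28/11.44 = 16.71 V.
Then V_B = V_A × (R3‖R_L)/(R2 + R3‖R_L) = 16.71 × 1.170/10.28 = 1.90 V.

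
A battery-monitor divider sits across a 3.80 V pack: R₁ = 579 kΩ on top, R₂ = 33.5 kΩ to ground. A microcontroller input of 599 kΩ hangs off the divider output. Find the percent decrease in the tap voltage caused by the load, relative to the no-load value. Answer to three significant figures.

The divider's output (Thévenin) resistance is R₁‖R₂ = 31.67 kΩ.
Fractional drop under load = R_th/(R_th + R_L) = 31.67 / (31.67 + 599) = 0.05021.
So the output falls by 5.02 %.

5.02 %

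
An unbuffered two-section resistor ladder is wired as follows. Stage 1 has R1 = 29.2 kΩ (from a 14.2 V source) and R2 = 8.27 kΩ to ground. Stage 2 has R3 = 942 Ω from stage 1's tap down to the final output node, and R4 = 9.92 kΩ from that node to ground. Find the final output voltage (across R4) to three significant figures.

Stage 2 presents R3+R4 = 10860 Ω as a load on stage 1's tap.
Stage 1's lower leg becomes R2‖(R3+R4) = 4695 Ω, so V_mid = 14.2 × 4695/33900 = 1.967 V.
Stage 2 is itself unloaded: V_out = V_mid × R4/(R3+R4) = 1.967 × 9920/10860 = 1.80 V.

V_out ≈ 1.80 V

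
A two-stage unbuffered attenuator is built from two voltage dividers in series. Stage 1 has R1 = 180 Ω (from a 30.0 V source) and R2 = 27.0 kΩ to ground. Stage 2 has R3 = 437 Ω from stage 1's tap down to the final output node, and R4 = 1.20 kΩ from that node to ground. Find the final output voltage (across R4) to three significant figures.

Stage 2 presents R3+R4 = 1637 Ω as a load on stage 1's tap.
Stage 1's lower leg becomes R2‖(R3+R4) = 1543 Ω, so V_mid = 30.0 × 1543/1723 = 26.87 V.
Stage 2 is itself unloaded: V_out = V_mid × R4/(R3+R4) = 26.87 × 1200/1637 = 19.7 V.

V_out ≈ 19.7 V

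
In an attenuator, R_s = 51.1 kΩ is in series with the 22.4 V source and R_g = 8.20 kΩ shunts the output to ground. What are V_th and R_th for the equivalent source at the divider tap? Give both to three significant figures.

V_th = 3.10 V, R_th = 7.07 kΩ

V_th is the open-circuit tap voltage: 22.4 × 8.20/(51.1 + 8.20) = 3.10 V.
With the supply zeroed, R_s and R_g appear in parallel from the tap: R_th = R_s‖R_g = (51.1 × 8.20)/59.30 = 7.07 kΩ.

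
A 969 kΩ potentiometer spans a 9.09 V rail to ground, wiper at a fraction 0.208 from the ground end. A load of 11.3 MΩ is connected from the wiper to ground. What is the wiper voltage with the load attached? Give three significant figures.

The wiper splits the pot into (1−α)R = 767.4 kΩ above and αR = 201.6 kΩ below.
Lower section ‖ load = 198.0 kΩ.
V_wiper = 9.09 × 198.0/(767.4 + 198.0) = 1.86 V.

V ≈ 1.86 V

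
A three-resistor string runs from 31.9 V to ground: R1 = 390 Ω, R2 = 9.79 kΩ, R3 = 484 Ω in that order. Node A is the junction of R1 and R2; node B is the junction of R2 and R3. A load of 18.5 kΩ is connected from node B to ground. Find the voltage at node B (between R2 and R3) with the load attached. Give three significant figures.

V ≈ 1.41 V

At node B, R3 is in parallel with the load: R3‖R_L = 471.7 Ω.
Below node A the resistance is R2 + (R3‖R_L) = 10260 Ω, so V_A = 31.9 × 10260/10650 = 30.73 V.
Then V_B = V_A × (R3‖R_L)/(R2 + R3‖R_L) = 30.73 × 471.7/10260 = 1.41 V.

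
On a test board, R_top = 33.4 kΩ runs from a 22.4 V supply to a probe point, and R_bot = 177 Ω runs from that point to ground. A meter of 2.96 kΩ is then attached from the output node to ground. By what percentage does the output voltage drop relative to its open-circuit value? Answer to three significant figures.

5.61 %

The divider's output (Thévenin) resistance is R_top‖R_bot = 176.1 Ω.
Fractional drop under load = R_th/(R_th + R_L) = 176.1 / (176.1 + 2960) = 0.05614.
So the output falls by 5.61 %.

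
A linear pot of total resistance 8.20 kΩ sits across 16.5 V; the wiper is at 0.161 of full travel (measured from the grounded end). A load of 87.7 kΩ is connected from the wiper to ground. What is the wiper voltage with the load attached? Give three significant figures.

V ≈ 2.62 V

The wiper splits the pot into (1−α)R = 6.880 kΩ above and αR = 1.320 kΩ below.
Lower section ‖ load = 1.301 kΩ.
V_wiper = 16.5 × 1.301/(6.880 + 1.301) = 2.62 V.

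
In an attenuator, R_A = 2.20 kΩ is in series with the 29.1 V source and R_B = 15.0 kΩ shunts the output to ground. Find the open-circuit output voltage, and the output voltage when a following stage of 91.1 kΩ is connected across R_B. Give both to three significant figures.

Unloaded: 25.4 V; loaded: 24.9 V

Open-circuit: V = 29.1 × 15.0/(2.20 + 15.0) = 25.4 V.
With the load, R_B becomes R_B‖R_L = 12.88 kΩ, so V = 29.1 × 12.88/15.08 = 24.9 V.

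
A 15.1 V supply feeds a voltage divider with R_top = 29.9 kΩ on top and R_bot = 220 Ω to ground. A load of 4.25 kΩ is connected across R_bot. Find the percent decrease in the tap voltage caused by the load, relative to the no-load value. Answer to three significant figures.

The divider's output (Thévenin) resistance is R_top‖R_bot = 218.4 Ω.
Fractional drop under load = R_th/(R_th + R_L) = 218.4 / (218.4 + 4250) = 0.04888.
So the output falls by 4.89 %.

4.89 %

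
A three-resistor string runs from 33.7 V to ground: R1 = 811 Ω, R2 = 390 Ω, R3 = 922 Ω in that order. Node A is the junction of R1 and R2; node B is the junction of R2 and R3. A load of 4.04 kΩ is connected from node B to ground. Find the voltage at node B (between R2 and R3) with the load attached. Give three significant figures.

V ≈ 13.0 V

At node B, R3 is in parallel with the load: R3‖R_L = 750.7 Ω.
Below node A the resistance is R2 + (R3‖R_L) = 1141 Ω, so V_A = 33.7 × 1141/1952 = 19.70 V.
Then V_B = V_A × (R3‖R_L)/(R2 + R3‖R_L) = 19.70 × 750.7/1141 = 13.0 V.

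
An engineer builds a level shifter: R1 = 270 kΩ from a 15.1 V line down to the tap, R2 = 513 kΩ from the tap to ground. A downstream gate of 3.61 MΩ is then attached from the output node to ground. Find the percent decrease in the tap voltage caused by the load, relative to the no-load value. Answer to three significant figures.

4.67 %

The divider's output (Thévenin) resistance is R1‖R2 = 176.9 kΩ.
Fractional drop under load = R_th/(R_th + R_L) = 176.9 / (176.9 + 3610) = 0.04671.
So the output falls by 4.67 %.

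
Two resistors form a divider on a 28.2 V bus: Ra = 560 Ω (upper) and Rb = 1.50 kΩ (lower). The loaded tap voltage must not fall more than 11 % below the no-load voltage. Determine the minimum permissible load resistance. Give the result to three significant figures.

Output resistance R_th = Ra‖Rb = (560 × 1500)/2060 = 407.8 Ω.
The fractional drop is R_th/(R_th + R_L); requiring this ≤ 0.110 gives R_L ≥ R_th(1/0.110 − 1) = 407.8 × 8.091 = 3.30 kΩ.

R_L(min) ≈ 3.30 kΩ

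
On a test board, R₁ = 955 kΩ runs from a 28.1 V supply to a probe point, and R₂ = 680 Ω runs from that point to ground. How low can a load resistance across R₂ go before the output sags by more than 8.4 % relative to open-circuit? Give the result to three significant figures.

Output resistance R_th = R₁‖R₂ = (955000 × 680)/955700 = 679.5 Ω.
The fractional drop is R_th/(R_th + R_L); requiring this ≤ 0.0840 gives R_L ≥ R_th(1/0.0840 − 1) = 679.5 × 10.90 = 7.41 kΩ.

R_L(min) ≈ 7.41 kΩ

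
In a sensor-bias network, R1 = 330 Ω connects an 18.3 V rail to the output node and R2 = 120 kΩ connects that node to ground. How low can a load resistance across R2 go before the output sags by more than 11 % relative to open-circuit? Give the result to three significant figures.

R_L(min) ≈ 2.66 kΩ

Output resistance R_th = R1‖R2 = (330 × 120000)/120300 = 329.1 Ω.
The fractional drop is R_th/(R_th + R_L); requiring this ≤ 0.110 gives R_L ≥ R_th(1/0.110 − 1) = 329.1 × 8.091 = 2.66 kΩ.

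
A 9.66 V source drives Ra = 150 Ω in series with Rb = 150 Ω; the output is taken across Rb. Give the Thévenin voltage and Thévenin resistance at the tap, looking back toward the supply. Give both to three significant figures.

V_th is the open-circuit tap voltage: 9.66 × 150/(150 + 150) = 4.83 V.
With the supply zeroed, Ra and Rb appear in parallel from the tap: R_th = Ra‖Rb = (150 × 150)/300.0 = 75.0 Ω.

V_th = 4.83 V, R_th = 75.0 Ω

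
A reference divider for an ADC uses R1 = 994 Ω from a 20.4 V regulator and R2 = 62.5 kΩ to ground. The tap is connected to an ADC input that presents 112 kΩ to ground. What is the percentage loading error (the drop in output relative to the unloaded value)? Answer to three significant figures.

The divider's output (Thévenin) resistance is R1‖R2 = 978.4 Ω.
Fractional drop under load = R_th/(R_th + R_L) = 978.4 / (978.4 + 112000) = 0.008660.
So the output falls by 0.866 %.

0.866 %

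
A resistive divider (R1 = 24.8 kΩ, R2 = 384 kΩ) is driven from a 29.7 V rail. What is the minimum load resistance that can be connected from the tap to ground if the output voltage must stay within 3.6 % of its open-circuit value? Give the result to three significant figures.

Output resistance R_th = R1‖R2 = (24.8 × 384)/408.8 = 23.30 kΩ.
The fractional drop is R_th/(R_th + R_L); requiring this ≤ 0.0360 gives R_L ≥ R_th(1/0.0360 − 1) = 23.30 × 26.78 = 624 kΩ.

R_L(min) ≈ 624 kΩ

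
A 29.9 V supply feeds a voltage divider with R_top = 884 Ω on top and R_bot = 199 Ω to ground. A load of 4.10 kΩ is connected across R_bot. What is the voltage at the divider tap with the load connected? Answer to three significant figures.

V_out ≈ 5.28 V

The load sits in parallel with R_bot: R_bot‖R_L = (199 × 4100) / (199 + 4100) = 189.8 Ω.
V_out = 29.9 × 189.8 / (884 + 189.8) = 29.9 × 189.8/1074 = 5.28 V.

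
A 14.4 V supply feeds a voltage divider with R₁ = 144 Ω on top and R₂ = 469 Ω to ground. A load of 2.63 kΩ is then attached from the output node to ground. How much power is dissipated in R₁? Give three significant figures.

Total resistance from the source is R₁ + (R₂‖R_L) = 542.0 Ω, so I = 14.4/542.0 Ω = 26.57 mA.
P = I²·R₁ = (26.57 mA)² × 144 Ω = 102 mW.

P ≈ 102 mW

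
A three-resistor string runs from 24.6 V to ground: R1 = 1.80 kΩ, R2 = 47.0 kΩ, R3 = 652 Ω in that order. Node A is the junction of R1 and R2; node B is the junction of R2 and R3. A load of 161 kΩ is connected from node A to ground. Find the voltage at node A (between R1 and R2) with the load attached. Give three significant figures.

V ≈ 23.5 V

Below node A the series string R2+R3 = 47650 Ω sits in parallel with the 161000 Ω load: 36770 Ω.
V_A = 24.6 × 36770/(1800 + 36770) = 23.5 V.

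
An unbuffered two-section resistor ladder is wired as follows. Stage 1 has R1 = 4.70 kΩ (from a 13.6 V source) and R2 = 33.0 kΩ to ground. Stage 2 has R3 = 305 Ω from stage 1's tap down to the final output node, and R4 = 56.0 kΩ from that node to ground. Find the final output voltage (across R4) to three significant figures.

Stage 2 presents R3+R4 = 56300 Ω as a load on stage 1's tap.
Stage 1's lower leg becomes R2‖(R3+R4) = 20810 Ω, so V_mid = 13.6 × 20810/25510 = 11.09 V.
Stage 2 is itself unloaded: V_out = V_mid × R4/(R3+R4) = 11.09 × 56000/56300 = 11.0 V.

V_out ≈ 11.0 V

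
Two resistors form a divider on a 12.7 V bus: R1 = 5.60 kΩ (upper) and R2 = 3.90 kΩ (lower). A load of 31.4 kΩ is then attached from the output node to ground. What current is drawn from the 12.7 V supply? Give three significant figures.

I ≈ 1.40 mA

R2‖R_L = 3.469 kΩ, so the source sees R1 + R2‖R_L = 9.069 kΩ.
I = 12.7 V / 9.069 kΩ = 1.40 mA.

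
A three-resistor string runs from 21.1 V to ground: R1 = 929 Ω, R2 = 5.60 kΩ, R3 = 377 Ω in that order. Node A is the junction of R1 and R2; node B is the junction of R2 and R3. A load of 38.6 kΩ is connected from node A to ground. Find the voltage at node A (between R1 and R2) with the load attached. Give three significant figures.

Below node A the series string R2+R3 = 5977 Ω sits in parallel with the 38600 Ω load: 5176 Ω.
V_A = 21.1 × 5176/(929 + 5176) = 17.9 V.

V ≈ 17.9 V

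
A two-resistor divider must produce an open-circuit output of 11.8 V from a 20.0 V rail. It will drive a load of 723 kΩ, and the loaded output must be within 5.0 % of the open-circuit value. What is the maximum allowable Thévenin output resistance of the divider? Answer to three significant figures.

R_th ≤ 38.1 kΩ

Loading drop = R_th/(R_th + R_L) ≤ 0.0500, so R_th ≤ R_L · ε/(1−ε) = 723 kΩ × 0.0500/0.9500 = 38.1 kΩ.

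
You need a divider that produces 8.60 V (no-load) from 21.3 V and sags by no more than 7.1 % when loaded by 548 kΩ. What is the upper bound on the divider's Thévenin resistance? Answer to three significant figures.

R_th ≤ 41.9 kΩ

Loading drop = R_th/(R_th + R_L) ≤ 0.0710, so R_th ≤ R_L · ε/(1−ε) = 548 kΩ × 0.0710/0.9290 = 41.9 kΩ.
(Any R1, R2 with R2/(R1+R2) = 0.404 and R1‖R2 ≤ 41.9 kΩ will meet the spec.)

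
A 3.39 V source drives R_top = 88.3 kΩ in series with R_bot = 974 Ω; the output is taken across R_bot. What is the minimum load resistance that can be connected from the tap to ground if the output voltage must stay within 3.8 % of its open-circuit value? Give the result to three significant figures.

Output resistance R_th = R_top‖R_bot = (88300 × 974)/89270 = 963.4 Ω.
The fractional drop is R_th/(R_th + R_L); requiring this ≤ 0.0380 gives R_L ≥ R_th(1/0.0380 − 1) = 963.4 × 25.32 = 24.4 kΩ.

R_L(min) ≈ 24.4 kΩ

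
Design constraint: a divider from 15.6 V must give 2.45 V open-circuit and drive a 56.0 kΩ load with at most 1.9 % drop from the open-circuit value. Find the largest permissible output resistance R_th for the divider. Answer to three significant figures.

Loading drop = R_th/(R_th + R_L) ≤ 0.0190, so R_th ≤ R_L · ε/(1−ε) = 56.0 kΩ × 0.0190/0.9810 = 1.08 kΩ.

R_th ≤ 1.08 kΩ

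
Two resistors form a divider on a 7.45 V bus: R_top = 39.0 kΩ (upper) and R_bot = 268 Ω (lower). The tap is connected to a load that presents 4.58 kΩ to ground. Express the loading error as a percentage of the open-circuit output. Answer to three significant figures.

5.49 %

The divider's output (Thévenin) resistance is R_top‖R_bot = 266.2 Ω.
Fractional drop under load = R_th/(R_th + R_L) = 266.2 / (266.2 + 4580) = 0.05492.
So the output falls by 5.49 %.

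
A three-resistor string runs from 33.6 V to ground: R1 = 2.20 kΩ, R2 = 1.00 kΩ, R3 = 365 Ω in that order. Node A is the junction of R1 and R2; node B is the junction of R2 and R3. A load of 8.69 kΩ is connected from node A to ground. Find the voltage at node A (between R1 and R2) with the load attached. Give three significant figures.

Below node A the series string R2+R3 = 1365 Ω sits in parallel with the 8690 Ω load: 1180 Ω.
V_A = 33.6 × 1180/(2200 + 1180) = 11.7 V.

V ≈ 11.7 V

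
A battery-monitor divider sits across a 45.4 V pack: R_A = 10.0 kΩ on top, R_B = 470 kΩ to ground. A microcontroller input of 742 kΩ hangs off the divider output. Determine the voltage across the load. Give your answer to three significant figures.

The load sits in parallel with R_B: R_B‖R_L = (470 × 742) / (470 + 742) = 287.7 kΩ.
V_out = 45.4 × 287.7 / (10.0 + 287.7) = 45.4 × 287.7/297.7 = 43.9 V.
(Unloaded it would have been 44.5 V.)

V_out ≈ 43.9 V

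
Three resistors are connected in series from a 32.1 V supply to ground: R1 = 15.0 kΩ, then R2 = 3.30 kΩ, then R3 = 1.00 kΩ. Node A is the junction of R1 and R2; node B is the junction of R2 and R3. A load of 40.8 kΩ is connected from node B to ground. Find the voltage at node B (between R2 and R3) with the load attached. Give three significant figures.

At node B, R3 is in parallel with the load: R3‖R_L = 0.9761 kΩ.
Below node A the resistance is R2 + (R3‖R_L) = 4.276 kΩ, so V_A = 32.1 × 4.276/19.28 = 7.121 V.
Then V_B = V_A × (R3‖R_L)/(R2 + R3‖R_L) = 7.121 × 0.9761/4.276 = 1.63 V.

V ≈ 1.63 V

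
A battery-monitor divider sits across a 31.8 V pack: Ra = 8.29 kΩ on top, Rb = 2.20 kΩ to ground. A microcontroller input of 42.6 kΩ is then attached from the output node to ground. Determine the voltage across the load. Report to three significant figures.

V_out ≈ 6.41 V

The load sits in parallel with Rb: Rb‖R_L = (2.20 × 42.6) / (2.20 + 42.6) = 2.092 kΩ.
V_out = 31.8 × 2.092 / (8.29 + 2.092) = 31.8 × 2.092/10.38 = 6.41 V.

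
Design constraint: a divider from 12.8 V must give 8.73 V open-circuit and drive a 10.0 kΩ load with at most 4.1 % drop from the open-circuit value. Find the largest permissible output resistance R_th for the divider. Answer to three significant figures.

Loading drop = R_th/(R_th + R_L) ≤ 0.0410, so R_th ≤ R_L · ε/(1−ε) = 10.0 kΩ × 0.0410/0.9590 = 428 Ω.

R_th ≤ 428 Ω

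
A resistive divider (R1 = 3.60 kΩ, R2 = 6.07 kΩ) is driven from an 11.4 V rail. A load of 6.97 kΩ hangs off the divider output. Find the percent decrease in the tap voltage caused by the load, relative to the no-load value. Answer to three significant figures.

The divider's output (Thévenin) resistance is R1‖R2 = 2.260 kΩ.
Fractional drop under load = R_th/(R_th + R_L) = 2.260 / (2.260 + 6.97) = 0.2448.
So the output falls by 24.5 %.

24.5 %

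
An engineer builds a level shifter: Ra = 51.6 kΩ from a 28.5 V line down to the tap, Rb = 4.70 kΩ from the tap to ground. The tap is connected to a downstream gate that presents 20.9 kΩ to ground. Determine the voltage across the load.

The load sits in parallel with Rb: Rb‖R_L = (4.70 × 20.9) / (4.70 + 20.9) = 3.837 kΩ.
V_out = 28.5 × 3.837 / (51.6 + 3.837) = 28.5 × 3.837/55.44 = 1.97 V.
(Unloaded it would have been 2.38 V.)

V_out ≈ 1.97 V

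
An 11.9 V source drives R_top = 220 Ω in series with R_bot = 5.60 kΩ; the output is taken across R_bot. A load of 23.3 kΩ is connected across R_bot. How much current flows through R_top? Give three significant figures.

R_bot‖R_L = 4515 Ω, so the source sees R_top + R_bot‖R_L = 4735 Ω.
I = 11.9 V / 4735 Ω = 2.51 mA.

I ≈ 2.51 mA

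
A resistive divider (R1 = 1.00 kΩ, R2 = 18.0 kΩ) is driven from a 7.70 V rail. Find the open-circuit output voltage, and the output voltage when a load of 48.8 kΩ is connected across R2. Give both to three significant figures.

Open-circuit: V = 7.70 × 18.0/(1.00 + 18.0) = 7.29 V.
With the load, R2 becomes R2‖R_L = 13.15 kΩ, so V = 7.70 × 13.15/14.15 = 7.16 V.

Unloaded: 7.29 V; loaded: 7.16 V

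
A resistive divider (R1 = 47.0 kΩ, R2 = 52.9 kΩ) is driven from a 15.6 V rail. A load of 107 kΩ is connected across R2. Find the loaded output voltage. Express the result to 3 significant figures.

V_out ≈ 6.70 V

The load sits in parallel with R2: R2‖R_L = (52.9 × 107) / (52.9 + 107) = 35.40 kΩ.
V_out = 15.6 × 35.40 / (47.0 + 35.40) = 15.6 × 35.40/82.40 = 6.70 V.
(Unloaded it would have been 8.26 V.)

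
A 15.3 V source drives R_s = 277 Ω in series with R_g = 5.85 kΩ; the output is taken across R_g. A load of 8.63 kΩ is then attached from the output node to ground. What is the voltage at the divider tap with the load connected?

The load sits in parallel with R_g: R_g‖R_L = (5850 × 8630) / (5850 + 8630) = 3487 Ω.
V_out = 15.3 × 3487 / (277 + 3487) = 15.3 × 3487/3764 = 14.2 V.
(Unloaded it would have been 14.6 V.)

V_out ≈ 14.2 V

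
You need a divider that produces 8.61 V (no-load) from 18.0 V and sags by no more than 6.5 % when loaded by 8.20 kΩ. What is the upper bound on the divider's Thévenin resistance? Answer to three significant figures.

Loading drop = R_th/(R_th + R_L) ≤ 0.0650, so R_th ≤ R_L · ε/(1−ε) = 8.20 kΩ × 0.0650/0.9350 = 570 Ω.

R_th ≤ 570 Ω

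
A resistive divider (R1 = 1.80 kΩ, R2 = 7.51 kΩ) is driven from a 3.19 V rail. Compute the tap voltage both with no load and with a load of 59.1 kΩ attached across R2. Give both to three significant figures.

Open-circuit: V = 3.19 × 7.51/(1.80 + 7.51) = 2.57 V.
With the load, R2 becomes R2‖R_L = 6.663 kΩ, so V = 3.19 × 6.663/8.463 = 2.51 V.

Unloaded: 2.57 V; loaded: 2.51 V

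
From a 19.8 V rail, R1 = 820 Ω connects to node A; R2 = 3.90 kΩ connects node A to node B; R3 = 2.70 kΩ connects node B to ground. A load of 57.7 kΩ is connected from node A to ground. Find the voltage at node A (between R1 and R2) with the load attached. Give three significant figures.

Below node A the series string R2+R3 = 6600 Ω sits in parallel with the 57700 Ω load: 5923 Ω.
V_A = 19.8 × 5923/(820 + 5923) = 17.4 V.

V ≈ 17.4 V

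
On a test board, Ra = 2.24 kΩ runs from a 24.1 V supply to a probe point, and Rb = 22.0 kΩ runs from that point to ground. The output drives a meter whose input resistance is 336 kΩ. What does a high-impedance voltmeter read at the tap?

The load sits in parallel with Rb: Rb‖R_L = (22.0 × 336) / (22.0 + 336) = 20.65 kΩ.
V_out = 24.1 × 20.65 / (2.24 + 20.65) = 24.1 × 20.65/22.89 = 21.7 V.

V_out ≈ 21.7 V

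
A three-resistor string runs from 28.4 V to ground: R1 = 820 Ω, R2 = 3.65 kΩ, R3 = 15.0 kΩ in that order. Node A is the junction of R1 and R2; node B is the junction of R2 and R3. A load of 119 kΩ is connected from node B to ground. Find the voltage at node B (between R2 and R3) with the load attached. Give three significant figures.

V ≈ 21.3 V

At node B, R3 is in parallel with the load: R3‖R_L = 13320 Ω.
Below node A the resistance is R2 + (R3‖R_L) = 16970 Ω, so V_A = 28.4 × 16970/17790 = 27.09 V.
Then V_B = V_A × (R3‖R_L)/(R2 + R3‖R_L) = 27.09 × 13320/16970 = 21.3 V.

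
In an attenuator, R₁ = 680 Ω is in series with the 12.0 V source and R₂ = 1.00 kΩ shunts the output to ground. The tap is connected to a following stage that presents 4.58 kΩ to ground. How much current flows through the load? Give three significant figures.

R₂‖R_L = 820.8 Ω; V_out = 12.0 × 820.8/1501 = 6.563 V.
I_L = V_out / R_L = 6.563 / 4.58 kΩ = 1.43 mA.

I_L ≈ 1.43 mA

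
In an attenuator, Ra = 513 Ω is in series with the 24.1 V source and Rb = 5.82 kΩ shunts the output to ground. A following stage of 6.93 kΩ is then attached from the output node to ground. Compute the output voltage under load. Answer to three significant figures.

The load sits in parallel with Rb: Rb‖R_L = (5820 × 6930) / (5820 + 6930) = 3163 Ω.
V_out = 24.1 × 3163 / (513 + 3163) = 24.1 × 3163/3676 = 20.7 V.

V_out ≈ 20.7 V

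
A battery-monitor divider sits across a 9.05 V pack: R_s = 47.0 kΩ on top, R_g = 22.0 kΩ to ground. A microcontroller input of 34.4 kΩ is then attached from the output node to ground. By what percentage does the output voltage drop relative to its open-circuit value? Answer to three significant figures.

The divider's output (Thévenin) resistance is R_s‖R_g = 14.99 kΩ.
Fractional drop under load = R_th/(R_th + R_L) = 14.99 / (14.99 + 34.4) = 0.3034.
So the output falls by 30.3 %.

30.3 %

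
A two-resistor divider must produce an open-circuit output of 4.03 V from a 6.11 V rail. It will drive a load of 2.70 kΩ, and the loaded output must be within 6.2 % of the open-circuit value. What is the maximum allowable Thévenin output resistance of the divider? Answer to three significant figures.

R_th ≤ 178 Ω

Loading drop = R_th/(R_th + R_L) ≤ 0.0620, so R_th ≤ R_L · ε/(1−ε) = 2.70 kΩ × 0.0620/0.9380 = 178 Ω.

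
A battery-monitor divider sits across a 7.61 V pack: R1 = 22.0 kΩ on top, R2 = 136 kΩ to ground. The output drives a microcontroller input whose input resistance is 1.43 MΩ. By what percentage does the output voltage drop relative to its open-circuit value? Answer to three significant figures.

The divider's output (Thévenin) resistance is R1‖R2 = 18.94 kΩ.
Fractional drop under load = R_th/(R_th + R_L) = 18.94 / (18.94 + 1430) = 0.01307.
So the output falls by 1.31 %.

1.31 %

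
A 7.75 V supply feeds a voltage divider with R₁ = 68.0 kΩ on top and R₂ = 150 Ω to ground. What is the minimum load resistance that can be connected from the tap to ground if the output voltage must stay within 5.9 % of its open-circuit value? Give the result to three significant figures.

Output resistance R_th = R₁‖R₂ = (68000 × 150)/68150 = 149.7 Ω.
The fractional drop is R_th/(R_th + R_L); requiring this ≤ 0.0590 gives R_L ≥ R_th(1/0.0590 − 1) = 149.7 × 15.95 = 2.39 kΩ.

R_L(min) ≈ 2.39 kΩ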